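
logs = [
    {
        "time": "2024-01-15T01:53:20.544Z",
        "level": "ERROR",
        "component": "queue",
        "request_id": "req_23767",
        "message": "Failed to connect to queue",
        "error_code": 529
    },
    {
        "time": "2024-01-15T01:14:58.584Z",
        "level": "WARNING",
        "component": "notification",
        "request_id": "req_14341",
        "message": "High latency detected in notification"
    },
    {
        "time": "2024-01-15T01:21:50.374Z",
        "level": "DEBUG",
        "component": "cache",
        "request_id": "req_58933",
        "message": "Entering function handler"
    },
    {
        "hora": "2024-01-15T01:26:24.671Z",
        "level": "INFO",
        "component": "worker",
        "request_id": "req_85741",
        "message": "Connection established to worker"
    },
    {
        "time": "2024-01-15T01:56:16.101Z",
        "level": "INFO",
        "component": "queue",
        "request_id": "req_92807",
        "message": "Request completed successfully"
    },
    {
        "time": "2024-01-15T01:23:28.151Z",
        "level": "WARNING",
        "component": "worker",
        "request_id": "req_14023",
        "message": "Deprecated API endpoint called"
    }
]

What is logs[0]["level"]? "ERROR"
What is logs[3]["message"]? "Connection established to worker"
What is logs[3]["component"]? "worker"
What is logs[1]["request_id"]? "req_14341"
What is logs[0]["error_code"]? 529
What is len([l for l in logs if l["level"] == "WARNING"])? 2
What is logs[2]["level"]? "DEBUG"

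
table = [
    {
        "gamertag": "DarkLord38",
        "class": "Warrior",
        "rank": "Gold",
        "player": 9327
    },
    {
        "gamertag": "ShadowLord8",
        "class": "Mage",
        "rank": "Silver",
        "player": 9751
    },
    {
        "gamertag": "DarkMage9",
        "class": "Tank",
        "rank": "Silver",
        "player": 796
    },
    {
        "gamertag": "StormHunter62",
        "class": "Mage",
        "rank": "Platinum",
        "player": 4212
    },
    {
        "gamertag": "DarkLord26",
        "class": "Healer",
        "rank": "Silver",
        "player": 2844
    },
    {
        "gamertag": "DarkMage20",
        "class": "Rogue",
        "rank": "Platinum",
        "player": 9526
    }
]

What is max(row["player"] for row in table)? 9751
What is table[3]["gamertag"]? "StormHunter62"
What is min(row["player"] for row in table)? 796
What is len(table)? 6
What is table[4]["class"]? "Healer"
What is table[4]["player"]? 2844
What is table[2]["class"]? "Tank"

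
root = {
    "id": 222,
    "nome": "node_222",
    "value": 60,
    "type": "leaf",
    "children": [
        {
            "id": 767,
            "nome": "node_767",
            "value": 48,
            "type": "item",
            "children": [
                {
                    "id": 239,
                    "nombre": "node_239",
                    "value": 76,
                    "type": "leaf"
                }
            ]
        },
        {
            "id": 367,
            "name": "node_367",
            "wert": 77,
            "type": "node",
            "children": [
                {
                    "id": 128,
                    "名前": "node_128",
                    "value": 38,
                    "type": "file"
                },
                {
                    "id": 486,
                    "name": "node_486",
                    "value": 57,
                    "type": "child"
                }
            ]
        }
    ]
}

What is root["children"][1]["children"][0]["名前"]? "node_128"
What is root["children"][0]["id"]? 767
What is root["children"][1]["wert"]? 77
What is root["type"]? "leaf"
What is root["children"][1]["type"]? "node"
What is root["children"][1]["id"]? 367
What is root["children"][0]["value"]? 48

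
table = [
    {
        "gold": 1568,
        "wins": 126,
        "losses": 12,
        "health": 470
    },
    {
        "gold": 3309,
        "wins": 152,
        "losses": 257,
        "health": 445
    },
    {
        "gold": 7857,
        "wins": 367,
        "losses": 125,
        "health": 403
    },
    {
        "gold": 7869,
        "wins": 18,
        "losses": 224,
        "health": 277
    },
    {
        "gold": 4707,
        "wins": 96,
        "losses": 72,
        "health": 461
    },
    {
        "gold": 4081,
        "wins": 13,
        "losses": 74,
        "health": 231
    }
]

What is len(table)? 6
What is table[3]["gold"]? 7869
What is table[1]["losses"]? 257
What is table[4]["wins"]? 96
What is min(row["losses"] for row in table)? 12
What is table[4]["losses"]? 72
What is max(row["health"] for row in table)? 470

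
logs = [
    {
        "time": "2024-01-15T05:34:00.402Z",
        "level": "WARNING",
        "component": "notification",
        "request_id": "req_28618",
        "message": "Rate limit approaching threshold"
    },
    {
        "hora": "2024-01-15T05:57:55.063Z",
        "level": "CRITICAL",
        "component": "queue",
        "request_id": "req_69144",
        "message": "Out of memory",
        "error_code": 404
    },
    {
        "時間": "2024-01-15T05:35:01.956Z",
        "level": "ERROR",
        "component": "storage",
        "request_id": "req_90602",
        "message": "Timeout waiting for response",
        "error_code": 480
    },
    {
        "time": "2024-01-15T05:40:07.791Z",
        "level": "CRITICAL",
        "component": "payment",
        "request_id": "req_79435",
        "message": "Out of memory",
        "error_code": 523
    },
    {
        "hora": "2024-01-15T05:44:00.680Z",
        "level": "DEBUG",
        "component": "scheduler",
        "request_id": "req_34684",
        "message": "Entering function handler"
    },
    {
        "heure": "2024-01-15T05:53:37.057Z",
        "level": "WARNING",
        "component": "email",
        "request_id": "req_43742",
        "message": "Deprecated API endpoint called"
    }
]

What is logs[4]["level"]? "DEBUG"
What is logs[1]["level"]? "CRITICAL"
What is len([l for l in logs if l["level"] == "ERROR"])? 1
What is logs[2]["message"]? "Timeout waiting for response"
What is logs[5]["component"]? "email"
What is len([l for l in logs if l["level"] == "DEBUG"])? 1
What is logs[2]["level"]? "ERROR"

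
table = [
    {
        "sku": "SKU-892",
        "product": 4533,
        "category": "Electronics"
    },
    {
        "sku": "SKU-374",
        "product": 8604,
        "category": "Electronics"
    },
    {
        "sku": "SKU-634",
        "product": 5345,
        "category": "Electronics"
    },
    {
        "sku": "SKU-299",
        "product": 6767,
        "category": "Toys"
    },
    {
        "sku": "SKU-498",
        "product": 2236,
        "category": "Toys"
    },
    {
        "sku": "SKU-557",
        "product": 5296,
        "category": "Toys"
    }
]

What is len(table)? 6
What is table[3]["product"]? 6767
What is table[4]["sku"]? "SKU-498"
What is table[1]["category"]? "Electronics"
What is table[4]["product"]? 2236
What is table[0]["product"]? 4533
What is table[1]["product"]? 8604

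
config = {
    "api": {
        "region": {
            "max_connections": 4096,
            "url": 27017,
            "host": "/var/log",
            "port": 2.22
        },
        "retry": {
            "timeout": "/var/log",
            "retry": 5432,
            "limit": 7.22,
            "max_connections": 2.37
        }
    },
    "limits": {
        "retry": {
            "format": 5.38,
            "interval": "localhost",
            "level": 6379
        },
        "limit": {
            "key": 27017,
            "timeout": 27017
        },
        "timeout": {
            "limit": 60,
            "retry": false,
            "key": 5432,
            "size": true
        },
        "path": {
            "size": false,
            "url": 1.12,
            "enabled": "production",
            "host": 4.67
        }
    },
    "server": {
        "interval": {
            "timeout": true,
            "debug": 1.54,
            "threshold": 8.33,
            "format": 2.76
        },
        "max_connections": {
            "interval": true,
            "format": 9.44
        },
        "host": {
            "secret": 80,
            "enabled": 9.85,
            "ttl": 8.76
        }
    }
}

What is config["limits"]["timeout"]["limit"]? 60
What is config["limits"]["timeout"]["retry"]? False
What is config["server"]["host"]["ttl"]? 8.76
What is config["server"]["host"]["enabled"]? 9.85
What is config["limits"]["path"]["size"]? False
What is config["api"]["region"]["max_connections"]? 4096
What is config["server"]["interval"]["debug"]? 1.54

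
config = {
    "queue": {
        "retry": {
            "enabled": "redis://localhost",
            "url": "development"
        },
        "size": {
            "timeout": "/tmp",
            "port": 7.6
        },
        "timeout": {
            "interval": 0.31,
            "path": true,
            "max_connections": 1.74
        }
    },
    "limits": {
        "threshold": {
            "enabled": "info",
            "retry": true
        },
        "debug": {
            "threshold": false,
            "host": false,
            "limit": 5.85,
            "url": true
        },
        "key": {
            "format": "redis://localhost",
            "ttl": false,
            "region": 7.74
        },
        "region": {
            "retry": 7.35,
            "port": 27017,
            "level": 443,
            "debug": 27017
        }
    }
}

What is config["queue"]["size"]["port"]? 7.6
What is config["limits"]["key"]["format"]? "redis://localhost"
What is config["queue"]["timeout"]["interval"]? 0.31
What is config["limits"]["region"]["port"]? 27017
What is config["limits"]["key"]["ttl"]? False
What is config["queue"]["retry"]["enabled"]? "redis://localhost"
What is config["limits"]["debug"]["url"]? True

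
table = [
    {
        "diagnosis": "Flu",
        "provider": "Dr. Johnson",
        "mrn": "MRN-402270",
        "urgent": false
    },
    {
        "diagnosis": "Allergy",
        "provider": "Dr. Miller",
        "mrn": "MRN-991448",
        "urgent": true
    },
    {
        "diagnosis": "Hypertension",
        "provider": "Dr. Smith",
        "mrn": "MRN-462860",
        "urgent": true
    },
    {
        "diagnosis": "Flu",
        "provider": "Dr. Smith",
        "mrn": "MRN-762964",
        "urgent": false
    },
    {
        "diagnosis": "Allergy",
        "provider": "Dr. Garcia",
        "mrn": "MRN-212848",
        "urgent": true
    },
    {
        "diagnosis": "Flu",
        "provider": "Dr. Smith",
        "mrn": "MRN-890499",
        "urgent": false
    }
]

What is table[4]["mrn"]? "MRN-212848"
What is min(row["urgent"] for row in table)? False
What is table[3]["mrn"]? "MRN-762964"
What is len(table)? 6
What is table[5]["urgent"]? False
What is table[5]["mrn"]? "MRN-890499"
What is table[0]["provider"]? "Dr. Johnson"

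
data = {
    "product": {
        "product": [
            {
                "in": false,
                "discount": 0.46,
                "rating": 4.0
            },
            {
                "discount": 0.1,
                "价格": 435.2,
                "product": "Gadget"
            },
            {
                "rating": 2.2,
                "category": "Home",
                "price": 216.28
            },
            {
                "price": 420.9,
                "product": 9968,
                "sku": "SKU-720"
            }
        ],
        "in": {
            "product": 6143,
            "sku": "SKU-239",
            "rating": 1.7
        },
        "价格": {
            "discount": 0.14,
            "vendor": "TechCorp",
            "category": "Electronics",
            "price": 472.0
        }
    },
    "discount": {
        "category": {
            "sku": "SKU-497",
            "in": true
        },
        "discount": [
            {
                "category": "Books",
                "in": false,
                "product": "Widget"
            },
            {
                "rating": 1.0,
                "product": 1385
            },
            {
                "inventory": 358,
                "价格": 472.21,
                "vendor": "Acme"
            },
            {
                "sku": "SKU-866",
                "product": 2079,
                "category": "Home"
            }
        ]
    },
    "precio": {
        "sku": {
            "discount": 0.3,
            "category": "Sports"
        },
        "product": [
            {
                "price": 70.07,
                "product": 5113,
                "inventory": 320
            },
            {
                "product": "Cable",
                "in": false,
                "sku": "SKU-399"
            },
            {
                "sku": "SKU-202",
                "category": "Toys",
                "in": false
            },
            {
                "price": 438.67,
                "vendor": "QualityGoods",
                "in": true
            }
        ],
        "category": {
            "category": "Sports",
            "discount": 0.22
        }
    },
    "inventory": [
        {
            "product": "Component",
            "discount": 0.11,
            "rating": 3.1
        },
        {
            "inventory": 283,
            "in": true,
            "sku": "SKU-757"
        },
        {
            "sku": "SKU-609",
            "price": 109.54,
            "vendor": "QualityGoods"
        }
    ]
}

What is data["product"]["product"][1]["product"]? "Gadget"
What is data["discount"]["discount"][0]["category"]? "Books"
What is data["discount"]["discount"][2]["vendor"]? "Acme"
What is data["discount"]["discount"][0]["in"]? False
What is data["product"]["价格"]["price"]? 472.0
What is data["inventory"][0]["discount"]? 0.11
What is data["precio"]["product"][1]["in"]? False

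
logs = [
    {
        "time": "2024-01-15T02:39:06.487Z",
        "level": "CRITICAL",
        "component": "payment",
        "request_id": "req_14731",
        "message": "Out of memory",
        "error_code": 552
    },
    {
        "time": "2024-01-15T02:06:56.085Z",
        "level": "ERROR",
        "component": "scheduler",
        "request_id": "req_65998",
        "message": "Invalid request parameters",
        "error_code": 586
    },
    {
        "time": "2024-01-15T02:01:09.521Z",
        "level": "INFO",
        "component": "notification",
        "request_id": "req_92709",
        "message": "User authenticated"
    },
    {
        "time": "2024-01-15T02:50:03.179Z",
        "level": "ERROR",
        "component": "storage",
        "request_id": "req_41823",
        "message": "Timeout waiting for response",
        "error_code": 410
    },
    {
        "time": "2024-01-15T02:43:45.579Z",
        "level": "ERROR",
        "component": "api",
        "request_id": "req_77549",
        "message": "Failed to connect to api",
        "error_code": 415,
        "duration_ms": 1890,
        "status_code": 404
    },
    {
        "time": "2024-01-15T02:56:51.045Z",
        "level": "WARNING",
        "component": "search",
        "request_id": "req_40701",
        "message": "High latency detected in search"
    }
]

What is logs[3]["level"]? "ERROR"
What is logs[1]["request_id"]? "req_65998"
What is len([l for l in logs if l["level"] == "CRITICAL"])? 1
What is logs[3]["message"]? "Timeout waiting for response"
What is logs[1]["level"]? "ERROR"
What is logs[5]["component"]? "search"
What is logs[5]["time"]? "2024-01-15T02:56:51.045Z"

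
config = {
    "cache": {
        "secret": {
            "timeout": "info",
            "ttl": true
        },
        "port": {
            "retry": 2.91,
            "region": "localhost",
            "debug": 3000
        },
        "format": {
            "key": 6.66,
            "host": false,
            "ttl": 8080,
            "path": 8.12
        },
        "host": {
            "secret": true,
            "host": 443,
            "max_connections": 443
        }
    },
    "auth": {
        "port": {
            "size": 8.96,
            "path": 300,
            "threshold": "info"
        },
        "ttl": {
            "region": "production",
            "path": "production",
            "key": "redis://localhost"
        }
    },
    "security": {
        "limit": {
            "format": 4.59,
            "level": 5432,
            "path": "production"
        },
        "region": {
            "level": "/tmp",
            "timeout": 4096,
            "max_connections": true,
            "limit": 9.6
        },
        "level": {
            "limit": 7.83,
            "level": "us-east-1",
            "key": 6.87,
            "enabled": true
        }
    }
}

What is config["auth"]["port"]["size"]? 8.96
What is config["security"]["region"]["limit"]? 9.6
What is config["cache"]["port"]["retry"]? 2.91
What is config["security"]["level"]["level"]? "us-east-1"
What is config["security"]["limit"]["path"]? "production"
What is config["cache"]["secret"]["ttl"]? True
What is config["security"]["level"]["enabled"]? True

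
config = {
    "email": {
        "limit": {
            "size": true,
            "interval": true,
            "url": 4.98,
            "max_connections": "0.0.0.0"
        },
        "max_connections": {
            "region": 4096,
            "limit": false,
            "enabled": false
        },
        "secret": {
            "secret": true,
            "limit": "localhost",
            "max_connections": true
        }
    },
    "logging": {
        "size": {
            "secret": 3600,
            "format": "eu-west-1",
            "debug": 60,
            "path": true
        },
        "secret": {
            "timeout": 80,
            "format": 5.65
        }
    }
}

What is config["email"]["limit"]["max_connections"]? "0.0.0.0"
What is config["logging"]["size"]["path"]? True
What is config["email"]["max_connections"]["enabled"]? False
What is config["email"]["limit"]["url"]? 4.98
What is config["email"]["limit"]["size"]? True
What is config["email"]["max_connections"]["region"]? 4096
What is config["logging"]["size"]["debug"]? 60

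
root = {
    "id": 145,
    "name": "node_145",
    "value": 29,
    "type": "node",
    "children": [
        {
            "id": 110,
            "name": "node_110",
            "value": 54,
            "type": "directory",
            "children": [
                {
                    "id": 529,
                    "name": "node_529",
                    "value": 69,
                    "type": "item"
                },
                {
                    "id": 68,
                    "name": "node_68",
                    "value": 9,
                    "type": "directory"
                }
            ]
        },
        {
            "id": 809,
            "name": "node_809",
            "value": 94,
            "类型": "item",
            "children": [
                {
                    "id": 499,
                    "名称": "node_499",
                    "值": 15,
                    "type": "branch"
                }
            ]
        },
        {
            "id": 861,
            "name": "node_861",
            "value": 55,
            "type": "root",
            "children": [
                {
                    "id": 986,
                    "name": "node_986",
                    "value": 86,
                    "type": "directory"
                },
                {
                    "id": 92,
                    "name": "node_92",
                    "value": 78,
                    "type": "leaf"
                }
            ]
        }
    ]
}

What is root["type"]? "node"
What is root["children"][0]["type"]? "directory"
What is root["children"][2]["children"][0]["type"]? "directory"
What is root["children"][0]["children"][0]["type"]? "item"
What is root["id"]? 145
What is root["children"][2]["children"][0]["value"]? 86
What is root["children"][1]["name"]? "node_809"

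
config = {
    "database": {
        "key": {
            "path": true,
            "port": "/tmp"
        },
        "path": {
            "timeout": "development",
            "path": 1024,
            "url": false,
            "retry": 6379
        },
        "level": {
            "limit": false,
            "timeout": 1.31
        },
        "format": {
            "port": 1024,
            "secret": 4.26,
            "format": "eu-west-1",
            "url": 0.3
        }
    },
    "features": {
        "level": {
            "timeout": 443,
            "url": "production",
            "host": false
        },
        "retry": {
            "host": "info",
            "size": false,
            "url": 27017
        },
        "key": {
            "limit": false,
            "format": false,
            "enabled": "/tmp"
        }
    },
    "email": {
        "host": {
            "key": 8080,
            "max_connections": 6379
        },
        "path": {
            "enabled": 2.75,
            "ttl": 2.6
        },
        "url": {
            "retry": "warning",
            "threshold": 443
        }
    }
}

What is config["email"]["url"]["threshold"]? 443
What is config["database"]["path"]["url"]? False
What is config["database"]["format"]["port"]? 1024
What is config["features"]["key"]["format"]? False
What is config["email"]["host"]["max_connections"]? 6379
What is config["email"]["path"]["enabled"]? 2.75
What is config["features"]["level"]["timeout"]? 443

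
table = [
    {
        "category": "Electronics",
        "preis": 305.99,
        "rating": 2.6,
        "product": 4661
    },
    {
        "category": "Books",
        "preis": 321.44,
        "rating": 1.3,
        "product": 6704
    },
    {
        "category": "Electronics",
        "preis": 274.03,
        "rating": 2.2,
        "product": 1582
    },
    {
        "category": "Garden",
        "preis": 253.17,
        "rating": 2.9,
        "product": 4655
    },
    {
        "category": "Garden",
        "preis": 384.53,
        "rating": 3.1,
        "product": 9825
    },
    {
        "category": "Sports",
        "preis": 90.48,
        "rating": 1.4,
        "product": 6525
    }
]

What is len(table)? 6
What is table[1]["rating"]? 1.3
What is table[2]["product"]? 1582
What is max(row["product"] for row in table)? 9825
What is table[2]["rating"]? 2.2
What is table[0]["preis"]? 305.99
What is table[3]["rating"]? 2.9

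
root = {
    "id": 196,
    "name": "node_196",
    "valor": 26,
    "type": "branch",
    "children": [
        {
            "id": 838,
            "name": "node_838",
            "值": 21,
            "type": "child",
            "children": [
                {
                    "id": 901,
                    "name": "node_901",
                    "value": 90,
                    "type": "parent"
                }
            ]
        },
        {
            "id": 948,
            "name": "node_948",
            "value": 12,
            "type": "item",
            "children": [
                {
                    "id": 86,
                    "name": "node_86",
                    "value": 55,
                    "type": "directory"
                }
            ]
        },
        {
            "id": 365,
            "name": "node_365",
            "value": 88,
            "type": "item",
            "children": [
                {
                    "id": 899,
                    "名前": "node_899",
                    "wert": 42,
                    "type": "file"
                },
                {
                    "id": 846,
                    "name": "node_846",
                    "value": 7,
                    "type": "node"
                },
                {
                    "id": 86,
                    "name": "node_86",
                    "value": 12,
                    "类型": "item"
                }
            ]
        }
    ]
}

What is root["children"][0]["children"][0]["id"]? 901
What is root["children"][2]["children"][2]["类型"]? "item"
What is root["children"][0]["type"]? "child"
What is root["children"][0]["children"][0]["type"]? "parent"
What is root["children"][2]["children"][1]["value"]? 7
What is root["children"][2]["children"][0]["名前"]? "node_899"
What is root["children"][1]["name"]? "node_948"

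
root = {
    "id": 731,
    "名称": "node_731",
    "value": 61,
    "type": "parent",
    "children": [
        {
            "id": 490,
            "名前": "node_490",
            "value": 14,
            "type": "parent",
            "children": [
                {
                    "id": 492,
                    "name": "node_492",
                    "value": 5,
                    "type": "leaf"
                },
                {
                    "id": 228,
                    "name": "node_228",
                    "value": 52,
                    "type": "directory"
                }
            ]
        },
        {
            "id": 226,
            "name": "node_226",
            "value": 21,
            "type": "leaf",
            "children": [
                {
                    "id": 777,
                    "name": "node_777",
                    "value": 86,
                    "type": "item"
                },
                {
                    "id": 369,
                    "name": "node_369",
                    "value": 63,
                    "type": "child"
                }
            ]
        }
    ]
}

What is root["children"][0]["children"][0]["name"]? "node_492"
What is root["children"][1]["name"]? "node_226"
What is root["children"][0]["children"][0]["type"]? "leaf"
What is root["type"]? "parent"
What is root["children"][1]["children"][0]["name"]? "node_777"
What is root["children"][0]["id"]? 490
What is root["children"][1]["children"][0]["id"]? 777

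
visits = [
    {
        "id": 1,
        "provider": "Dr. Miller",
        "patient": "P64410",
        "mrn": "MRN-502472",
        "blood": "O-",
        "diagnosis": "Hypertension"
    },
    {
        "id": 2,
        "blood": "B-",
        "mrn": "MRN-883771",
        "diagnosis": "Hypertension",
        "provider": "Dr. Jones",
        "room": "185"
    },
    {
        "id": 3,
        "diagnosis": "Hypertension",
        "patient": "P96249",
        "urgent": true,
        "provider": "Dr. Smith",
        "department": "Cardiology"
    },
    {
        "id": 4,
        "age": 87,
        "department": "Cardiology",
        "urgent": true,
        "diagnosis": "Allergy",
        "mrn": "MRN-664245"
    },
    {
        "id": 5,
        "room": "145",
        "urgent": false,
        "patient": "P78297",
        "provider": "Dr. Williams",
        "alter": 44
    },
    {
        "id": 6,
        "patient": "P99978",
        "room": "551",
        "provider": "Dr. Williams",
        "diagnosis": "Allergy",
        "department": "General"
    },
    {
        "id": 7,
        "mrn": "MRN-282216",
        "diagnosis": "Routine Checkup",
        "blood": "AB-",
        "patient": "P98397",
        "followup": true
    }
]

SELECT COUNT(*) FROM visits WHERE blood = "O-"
1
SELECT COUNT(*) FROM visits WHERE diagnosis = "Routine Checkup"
1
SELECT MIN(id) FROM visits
1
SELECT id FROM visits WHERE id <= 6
[1, 2, 3, 4, 5, 6]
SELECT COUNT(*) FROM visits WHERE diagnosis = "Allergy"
2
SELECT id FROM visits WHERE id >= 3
[3, 4, 5, 6, 7]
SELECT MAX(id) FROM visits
7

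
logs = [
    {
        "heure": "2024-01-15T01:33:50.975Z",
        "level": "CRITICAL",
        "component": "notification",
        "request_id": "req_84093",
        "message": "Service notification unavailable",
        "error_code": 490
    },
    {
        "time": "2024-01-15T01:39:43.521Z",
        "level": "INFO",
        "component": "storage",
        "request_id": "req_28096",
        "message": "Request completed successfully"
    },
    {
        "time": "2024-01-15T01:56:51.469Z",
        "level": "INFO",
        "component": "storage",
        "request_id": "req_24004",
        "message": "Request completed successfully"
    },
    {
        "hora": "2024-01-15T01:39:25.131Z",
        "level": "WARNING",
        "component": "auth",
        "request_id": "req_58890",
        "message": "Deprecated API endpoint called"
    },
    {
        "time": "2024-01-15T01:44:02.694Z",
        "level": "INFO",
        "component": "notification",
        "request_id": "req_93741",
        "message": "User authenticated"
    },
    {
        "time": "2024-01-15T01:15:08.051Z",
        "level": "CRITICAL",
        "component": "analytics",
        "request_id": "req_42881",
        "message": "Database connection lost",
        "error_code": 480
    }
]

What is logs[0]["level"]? "CRITICAL"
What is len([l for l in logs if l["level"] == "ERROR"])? 0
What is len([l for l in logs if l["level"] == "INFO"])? 3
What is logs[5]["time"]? "2024-01-15T01:15:08.051Z"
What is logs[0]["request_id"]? "req_84093"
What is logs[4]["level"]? "INFO"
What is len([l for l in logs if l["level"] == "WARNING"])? 1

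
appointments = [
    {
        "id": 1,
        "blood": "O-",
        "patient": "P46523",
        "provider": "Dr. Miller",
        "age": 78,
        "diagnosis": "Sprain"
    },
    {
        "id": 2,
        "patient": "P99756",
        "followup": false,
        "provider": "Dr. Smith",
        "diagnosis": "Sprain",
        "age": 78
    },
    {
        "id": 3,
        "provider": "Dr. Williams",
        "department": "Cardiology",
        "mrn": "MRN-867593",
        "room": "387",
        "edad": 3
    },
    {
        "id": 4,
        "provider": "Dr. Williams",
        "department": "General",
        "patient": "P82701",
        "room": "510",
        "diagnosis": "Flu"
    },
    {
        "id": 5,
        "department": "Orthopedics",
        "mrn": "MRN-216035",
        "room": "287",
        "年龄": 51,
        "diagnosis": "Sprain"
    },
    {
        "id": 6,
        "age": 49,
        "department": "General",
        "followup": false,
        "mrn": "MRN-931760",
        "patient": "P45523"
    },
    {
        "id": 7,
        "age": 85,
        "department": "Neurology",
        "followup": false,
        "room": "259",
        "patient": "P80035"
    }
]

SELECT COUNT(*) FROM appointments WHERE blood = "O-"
1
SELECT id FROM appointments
[1, 2, 3, 4, 5, 6, 7]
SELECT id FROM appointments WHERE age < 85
[1, 2, 6]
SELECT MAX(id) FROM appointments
7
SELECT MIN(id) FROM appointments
1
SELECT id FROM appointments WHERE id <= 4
[1, 2, 3, 4]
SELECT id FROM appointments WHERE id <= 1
[1]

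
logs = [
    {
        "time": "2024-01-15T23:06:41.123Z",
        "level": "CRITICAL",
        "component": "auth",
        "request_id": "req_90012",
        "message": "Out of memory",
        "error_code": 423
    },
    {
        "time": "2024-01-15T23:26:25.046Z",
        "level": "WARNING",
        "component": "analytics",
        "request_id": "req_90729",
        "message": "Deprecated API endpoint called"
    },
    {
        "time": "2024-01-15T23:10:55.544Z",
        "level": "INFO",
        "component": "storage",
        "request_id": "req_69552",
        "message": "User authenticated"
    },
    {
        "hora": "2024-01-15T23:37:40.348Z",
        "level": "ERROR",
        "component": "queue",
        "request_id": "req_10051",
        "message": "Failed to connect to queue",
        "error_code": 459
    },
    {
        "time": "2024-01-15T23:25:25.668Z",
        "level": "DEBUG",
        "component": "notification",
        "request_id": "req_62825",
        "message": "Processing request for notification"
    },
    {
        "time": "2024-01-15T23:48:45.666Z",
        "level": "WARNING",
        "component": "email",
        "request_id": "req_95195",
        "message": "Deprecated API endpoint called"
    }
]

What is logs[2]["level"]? "INFO"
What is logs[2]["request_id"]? "req_69552"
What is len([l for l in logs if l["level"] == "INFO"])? 1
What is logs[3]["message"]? "Failed to connect to queue"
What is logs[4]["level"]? "DEBUG"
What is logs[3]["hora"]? "2024-01-15T23:37:40.348Z"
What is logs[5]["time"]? "2024-01-15T23:48:45.666Z"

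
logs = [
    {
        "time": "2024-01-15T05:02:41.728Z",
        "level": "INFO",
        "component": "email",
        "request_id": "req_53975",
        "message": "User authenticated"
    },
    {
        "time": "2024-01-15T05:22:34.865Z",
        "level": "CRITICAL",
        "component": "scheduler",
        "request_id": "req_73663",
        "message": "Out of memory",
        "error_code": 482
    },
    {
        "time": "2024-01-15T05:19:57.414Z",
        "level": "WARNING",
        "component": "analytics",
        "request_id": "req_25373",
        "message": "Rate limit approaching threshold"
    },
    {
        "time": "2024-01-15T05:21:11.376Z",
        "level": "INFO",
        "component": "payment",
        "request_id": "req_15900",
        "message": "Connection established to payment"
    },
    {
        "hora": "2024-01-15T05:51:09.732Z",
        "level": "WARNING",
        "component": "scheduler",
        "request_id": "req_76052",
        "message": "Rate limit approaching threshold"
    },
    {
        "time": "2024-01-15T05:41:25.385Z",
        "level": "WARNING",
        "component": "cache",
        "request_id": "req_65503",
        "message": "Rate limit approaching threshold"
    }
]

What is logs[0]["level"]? "INFO"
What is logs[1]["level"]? "CRITICAL"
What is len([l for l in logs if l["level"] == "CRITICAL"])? 1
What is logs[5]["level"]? "WARNING"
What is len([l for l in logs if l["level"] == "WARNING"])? 3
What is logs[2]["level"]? "WARNING"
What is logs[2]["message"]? "Rate limit approaching threshold"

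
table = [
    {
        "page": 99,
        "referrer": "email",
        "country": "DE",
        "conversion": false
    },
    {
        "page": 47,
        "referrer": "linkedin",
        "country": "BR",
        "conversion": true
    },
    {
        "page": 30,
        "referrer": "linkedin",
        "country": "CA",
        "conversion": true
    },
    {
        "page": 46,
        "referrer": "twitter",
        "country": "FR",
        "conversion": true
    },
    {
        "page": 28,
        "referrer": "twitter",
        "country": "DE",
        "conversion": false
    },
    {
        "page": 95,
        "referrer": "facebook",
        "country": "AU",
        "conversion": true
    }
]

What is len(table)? 6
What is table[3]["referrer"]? "twitter"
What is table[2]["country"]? "CA"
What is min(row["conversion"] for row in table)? False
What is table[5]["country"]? "AU"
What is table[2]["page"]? 30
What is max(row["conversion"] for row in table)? True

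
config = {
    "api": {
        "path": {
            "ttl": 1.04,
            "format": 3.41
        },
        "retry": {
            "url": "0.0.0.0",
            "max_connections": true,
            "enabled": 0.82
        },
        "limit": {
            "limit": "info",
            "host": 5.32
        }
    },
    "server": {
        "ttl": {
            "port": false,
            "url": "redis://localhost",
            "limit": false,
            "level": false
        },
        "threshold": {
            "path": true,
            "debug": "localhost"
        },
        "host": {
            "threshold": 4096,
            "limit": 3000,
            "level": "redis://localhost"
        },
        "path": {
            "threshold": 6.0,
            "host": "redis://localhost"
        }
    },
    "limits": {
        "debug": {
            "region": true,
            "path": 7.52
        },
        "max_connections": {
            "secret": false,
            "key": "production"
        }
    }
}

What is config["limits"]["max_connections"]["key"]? "production"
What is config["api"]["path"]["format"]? 3.41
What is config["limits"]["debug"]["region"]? True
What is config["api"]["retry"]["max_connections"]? True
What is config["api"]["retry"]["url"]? "0.0.0.0"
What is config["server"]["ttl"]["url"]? "redis://localhost"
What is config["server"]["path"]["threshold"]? 6.0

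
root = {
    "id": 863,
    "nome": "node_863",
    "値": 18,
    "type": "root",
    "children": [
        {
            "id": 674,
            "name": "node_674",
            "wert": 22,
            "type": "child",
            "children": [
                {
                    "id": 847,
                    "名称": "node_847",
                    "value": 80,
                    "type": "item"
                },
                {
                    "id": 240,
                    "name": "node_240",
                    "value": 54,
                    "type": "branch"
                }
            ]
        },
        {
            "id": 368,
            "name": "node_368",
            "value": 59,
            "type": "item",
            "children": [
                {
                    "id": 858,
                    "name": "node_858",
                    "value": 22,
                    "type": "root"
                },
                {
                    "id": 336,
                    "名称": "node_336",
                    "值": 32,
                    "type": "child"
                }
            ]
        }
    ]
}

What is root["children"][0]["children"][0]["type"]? "item"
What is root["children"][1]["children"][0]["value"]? 22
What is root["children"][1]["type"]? "item"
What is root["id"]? 863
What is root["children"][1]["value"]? 59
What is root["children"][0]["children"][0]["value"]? 80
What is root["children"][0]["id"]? 674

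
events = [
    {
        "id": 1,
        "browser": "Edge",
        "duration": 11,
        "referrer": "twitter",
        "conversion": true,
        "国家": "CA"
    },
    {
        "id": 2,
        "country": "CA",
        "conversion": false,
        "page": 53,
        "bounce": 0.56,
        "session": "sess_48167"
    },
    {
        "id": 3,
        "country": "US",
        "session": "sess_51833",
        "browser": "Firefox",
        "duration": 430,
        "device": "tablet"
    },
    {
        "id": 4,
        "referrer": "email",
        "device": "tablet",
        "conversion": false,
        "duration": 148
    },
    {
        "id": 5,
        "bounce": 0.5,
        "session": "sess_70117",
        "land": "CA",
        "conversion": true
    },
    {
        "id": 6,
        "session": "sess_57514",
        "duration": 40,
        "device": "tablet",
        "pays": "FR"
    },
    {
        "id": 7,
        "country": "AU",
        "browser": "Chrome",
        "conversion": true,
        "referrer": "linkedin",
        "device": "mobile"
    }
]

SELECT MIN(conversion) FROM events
False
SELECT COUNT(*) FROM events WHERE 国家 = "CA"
1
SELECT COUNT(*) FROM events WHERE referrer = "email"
1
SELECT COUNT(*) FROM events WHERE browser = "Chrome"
1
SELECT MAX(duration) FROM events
430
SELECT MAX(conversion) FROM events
True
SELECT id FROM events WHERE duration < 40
[1]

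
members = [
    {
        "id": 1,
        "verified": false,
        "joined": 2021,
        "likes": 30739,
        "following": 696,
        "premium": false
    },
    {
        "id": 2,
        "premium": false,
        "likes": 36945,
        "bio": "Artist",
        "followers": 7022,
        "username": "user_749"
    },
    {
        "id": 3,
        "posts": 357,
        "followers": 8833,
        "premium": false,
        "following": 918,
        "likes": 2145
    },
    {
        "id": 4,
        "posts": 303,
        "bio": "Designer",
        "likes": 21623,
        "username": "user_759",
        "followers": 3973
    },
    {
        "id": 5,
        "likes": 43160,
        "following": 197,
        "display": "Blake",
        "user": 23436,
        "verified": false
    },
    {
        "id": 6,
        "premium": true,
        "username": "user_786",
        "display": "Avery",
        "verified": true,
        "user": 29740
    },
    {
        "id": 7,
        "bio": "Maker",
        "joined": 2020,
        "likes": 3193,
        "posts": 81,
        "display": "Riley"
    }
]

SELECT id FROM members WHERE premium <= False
[1, 2, 3]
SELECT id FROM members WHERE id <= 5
[1, 2, 3, 4, 5]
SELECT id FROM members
[1, 2, 3, 4, 5, 6, 7]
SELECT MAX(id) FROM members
7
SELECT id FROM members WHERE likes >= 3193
[1, 2, 4, 5, 7]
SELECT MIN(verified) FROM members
False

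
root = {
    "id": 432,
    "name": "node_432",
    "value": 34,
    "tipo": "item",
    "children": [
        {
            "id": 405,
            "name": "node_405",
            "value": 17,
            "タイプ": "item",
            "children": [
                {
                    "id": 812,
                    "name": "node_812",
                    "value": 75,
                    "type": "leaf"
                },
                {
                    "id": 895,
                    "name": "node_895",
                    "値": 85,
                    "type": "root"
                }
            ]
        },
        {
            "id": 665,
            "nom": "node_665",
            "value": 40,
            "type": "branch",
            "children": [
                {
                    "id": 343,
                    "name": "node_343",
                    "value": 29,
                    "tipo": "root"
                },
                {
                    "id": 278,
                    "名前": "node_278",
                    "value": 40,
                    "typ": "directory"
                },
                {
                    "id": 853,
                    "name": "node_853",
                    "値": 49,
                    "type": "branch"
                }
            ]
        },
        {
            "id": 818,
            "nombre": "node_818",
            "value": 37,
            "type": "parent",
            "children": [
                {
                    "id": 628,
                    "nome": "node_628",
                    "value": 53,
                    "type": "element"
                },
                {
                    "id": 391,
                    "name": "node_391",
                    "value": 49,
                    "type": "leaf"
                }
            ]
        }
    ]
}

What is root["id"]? 432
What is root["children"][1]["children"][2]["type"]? "branch"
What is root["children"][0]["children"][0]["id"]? 812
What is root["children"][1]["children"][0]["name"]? "node_343"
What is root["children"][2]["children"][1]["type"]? "leaf"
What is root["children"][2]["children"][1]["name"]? "node_391"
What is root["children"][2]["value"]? 37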